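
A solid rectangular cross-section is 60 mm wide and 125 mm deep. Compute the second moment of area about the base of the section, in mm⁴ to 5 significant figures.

The section: 60 × 125, A = 7 500 mm², y = 62.5 mm, Ī = 9 765 625 mm⁴.
Transfer it to the bottom edge using Ī + A·d² with d = y − 0:
  the section: d = 62.5 mm → contributes +39 062 500 mm⁴
Total I = 39 062 500 mm⁴.

I_base ≈ 3.9063 × 10⁷ mm⁴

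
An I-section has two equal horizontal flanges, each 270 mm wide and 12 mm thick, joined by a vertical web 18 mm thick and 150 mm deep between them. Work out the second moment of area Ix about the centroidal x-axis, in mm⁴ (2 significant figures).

Break the section into simple shapes (no overlaps), measuring from the bottom-left corner of the bounding box.
Bottom flange: 270 × 12, A = 3 240 mm², y = 6 mm, Ī = 38 880 mm⁴.
Web: 18 × 150, A = 2 700 mm², y = 87 mm, Ī = 5 062 500 mm⁴.
Top flange: 270 × 12, A = 3 240 mm², y = 168 mm, Ī = 38 880 mm⁴.
By symmetry the centroid is at mid-height, ȳ = 87 mm.
Transfer each piece to the centroidal x-axis using Ī + A·d² with d = y − 87:
  bottom flange: d = -81 mm → contributes +21 296 520 mm⁴
  web: d = 0 mm → contributes +5 062 500 mm⁴
  top flange: d = 81 mm → contributes +21 296 520 mm⁴
Total I = 47 655 540 mm⁴.

Ix ≈ 4.8 × 10⁷ mm⁴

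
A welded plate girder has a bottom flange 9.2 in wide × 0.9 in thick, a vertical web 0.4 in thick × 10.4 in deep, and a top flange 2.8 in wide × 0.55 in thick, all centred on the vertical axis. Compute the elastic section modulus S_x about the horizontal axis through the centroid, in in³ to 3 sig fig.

S_x ≈ 28.7 in³

Split into non-overlapping primitives; take the origin at the lower-left of the bounding box.
Bottom plate: 9.2 × 0.9, A = 8.28 in², y = 0.45 in, Ī = 0.5589 in⁴.
Web plate: 0.4 × 10.4, A = 4.16 in², y = 6.1 in, Ī = 37.495 in⁴.
Top plate: 2.8 × 0.55, A = 1.54 in², y = 11.575 in, Ī = 0.038821 in⁴.
Centroid: ȳ = ΣA·y / ΣA = 3.3568 in.
Transfer each piece to the horizontal axis through the centroid using Ī + A·d² with d = y − 3.3568:
  bottom plate: d = -2.9068 in → contributes +70.519 in⁴
  web plate: d = 2.7432 in → contributes +68.801 in⁴
  top plate: d = 8.2182 in → contributes +104.05 in⁴
Total I = 243.37 in⁴.
Extreme fibre distance c = 8.4932 in; S = I/c = 28.654 in³.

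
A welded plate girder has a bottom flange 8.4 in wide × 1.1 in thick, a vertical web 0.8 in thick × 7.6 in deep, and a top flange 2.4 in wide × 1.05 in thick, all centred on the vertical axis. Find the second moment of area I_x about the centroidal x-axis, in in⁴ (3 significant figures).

Treat the section as a set of non-overlapping primitives; coordinates are from the bounding-box lower-left.
Bottom plate: 8.4 × 1.1, A = 9.24 in², y = 0.55 in, Ī = 0.9317 in⁴.
Web plate: 0.8 × 7.6, A = 6.08 in², y = 4.9 in, Ī = 29.265 in⁴.
Top plate: 2.4 × 1.05, A = 2.52 in², y = 9.225 in, Ī = 0.23153 in⁴.
Centroid: ȳ = ΣA·y / ΣA = 3.2579 in.
Transfer each piece to the centroidal x-axis using Ī + A·d² with d = y − 3.2579:
  bottom plate: d = -2.7079 in → contributes +68.686 in⁴
  web plate: d = 1.6421 in → contributes +45.66 in⁴
  top plate: d = 5.9671 in → contributes +89.959 in⁴
Total I = 204.31 in⁴.

I_x ≈ 204 in⁴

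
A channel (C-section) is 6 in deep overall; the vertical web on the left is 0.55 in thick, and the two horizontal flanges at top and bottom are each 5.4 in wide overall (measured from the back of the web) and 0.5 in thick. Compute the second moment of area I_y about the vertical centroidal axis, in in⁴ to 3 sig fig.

I_y ≈ 23.9 in⁴

Split into non-overlapping primitives; take the origin at the lower-left of the bounding box.
Web: 0.55 × 6, A = 3.3 in², x = 0.275 in, Ī = 0.083188 in⁴.
Top flange (beyond web): 4.85 × 0.5, A = 2.425 in², x = 2.975 in, Ī = 4.7535 in⁴.
Bottom flange (beyond web): 4.85 × 0.5, A = 2.425 in², x = 2.975 in, Ī = 4.7535 in⁴.
Centroid: x̄ = ΣA·x / ΣA = 1.8817 in.
Transfer each piece to the vertical centroidal axis using Ī + A·d² with d = x − 1.8817:
  web: d = -1.6067 in → contributes +8.6026 in⁴
  top flange (beyond web): d = 1.0933 in → contributes +7.6519 in⁴
  bottom flange (beyond web): d = 1.0933 in → contributes +7.6519 in⁴
Total I = 23.906 in⁴.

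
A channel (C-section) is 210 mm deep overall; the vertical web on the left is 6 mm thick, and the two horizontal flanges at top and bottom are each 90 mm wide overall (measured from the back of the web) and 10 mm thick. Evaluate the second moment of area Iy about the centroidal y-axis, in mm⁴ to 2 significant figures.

Iy ≈ 2.4 × 10⁶ mm⁴

Split into non-overlapping primitives; take the origin at the lower-left of the bounding box.
Web: 6 × 210, A = 1 260 mm², x = 3 mm, Ī = 3 780 mm⁴.
Top flange (beyond web): 84 × 10, A = 840 mm², x = 48 mm, Ī = 493 920 mm⁴.
Bottom flange (beyond web): 84 × 10, A = 840 mm², x = 48 mm, Ī = 493 920 mm⁴.
Centroid: x̄ = ΣA·x / ΣA = 28.71 mm.
Transfer each piece to the centroidal y-axis using Ī + A·d² with d = x − 28.71:
  web: d = -25.71 mm → contributes +836 923 mm⁴
  top flange (beyond web): d = 19.29 mm → contributes +806 349 mm⁴
  bottom flange (beyond web): d = 19.29 mm → contributes +806 349 mm⁴
Total I = 2 449 620 mm⁴.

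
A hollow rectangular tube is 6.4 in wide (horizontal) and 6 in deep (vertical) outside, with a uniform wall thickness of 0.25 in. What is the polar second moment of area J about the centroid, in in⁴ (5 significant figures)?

Break the section into simple shapes (no overlaps), measuring from the bottom-left corner of the bounding box.
Outer rectangle: 6.4 × 6, A = 38.4 in², y = 3 in, Ī = 115.2 in⁴.
Inner void (subtracted): 5.9 × 5.5, A = 32.45 in², y = 3 in, Ī = 81.80104 in⁴.
By symmetry the centroid is at mid-height, ȳ = 3 in.
All pieces are centred on the centroidal x-axis, so I = ΣĪ (holes subtracted) = 33.39896 in⁴.
Repeating about the centroidal y-axis gives I_y = 36.93996 in⁴.
Polar second moment: J = I_x + I_y = 70.33892 in⁴.

J ≈ 70.339 in⁴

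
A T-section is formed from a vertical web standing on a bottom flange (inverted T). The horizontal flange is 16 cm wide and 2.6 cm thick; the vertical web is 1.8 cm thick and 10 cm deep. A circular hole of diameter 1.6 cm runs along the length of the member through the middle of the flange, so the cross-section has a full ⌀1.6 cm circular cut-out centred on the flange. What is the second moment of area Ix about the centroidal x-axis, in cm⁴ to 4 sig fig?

Ix ≈ 664.2 cm⁴

Treat the section as a set of non-overlapping primitives; coordinates are from the bounding-box lower-left.
Flange: 16 × 2.6, A = 41.6 cm², y = 1.3 cm, Ī = 23.4347 cm⁴.
Web: 1.8 × 10, A = 18 cm², y = 7.6 cm, Ī = 150 cm⁴.
Hole (subtracted): ⌀1.6, A = 2.01062 cm², y = 1.3 cm, Ī = 0.321699 cm⁴.
Centroid: ȳ = ΣA·y / ΣA = 3.26911 cm.
Transfer each piece to the centroidal x-axis using Ī + A·d² with d = y − 3.26911:
  flange: d = -1.96911 cm → contributes +184.735 cm⁴
  web: d = 4.33089 cm → contributes +487.618 cm⁴
  hole: d = -1.96911 cm → contributes −8.11769 cm⁴
Total I = 664.236 cm⁴.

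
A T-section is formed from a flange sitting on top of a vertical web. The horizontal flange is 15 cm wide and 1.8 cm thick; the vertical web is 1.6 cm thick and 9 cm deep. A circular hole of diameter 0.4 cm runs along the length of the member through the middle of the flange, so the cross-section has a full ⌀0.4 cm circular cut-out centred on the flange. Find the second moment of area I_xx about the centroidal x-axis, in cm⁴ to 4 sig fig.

I_xx ≈ 377.9 cm⁴

Treat the section as a set of non-overlapping primitives; coordinates are from the bounding-box lower-left.
Flange: 15 × 1.8, A = 27 cm², y = 9.9 cm, Ī = 7.29 cm⁴.
Web: 1.6 × 9, A = 14.4 cm², y = 4.5 cm, Ī = 97.2 cm⁴.
Hole (subtracted): ⌀0.4, A = 0.125664 cm², y = 9.9 cm, Ī = 0.00125664 cm⁴.
Centroid: ȳ = ΣA·y / ΣA = 8.01602 cm.
Transfer each piece to the centroidal x-axis using Ī + A·d² with d = y − 8.01602:
  flange: d = 1.88398 cm → contributes +103.123 cm⁴
  web: d = -3.51602 cm → contributes +275.219 cm⁴
  hole: d = 1.88398 cm → contributes −0.447285 cm⁴
Total I = 377.895 cm⁴.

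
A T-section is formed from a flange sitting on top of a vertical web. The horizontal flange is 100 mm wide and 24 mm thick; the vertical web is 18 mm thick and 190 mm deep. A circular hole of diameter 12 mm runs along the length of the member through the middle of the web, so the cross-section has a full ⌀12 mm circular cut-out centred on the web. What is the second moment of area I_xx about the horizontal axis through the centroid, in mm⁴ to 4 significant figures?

I_xx ≈ 2.632 × 10⁷ mm⁴

Split into non-overlapping primitives; take the origin at the lower-left of the bounding box.
Flange: 100 × 24, A = 2 400 mm², y = 202 mm, Ī = 115 200 mm⁴.
Web: 18 × 190, A = 3 420 mm², y = 95 mm, Ī = 10 288 500 mm⁴.
Hole (subtracted): ⌀12, A = 113.097 mm², y = 95 mm, Ī = 1017.88 mm⁴.
Centroid: ȳ = ΣA·y / ΣA = 139.998 mm.
Transfer each piece to the horizontal axis through the centroid using Ī + A·d² with d = y − 139.998:
  flange: d = 62.0019 mm → contributes +9 341 354 mm⁴
  web: d = -44.9981 mm → contributes +17 213 427 mm⁴
  hole: d = -44.9981 mm → contributes −230 021 mm⁴
Total I = 26 324 760 mm⁴.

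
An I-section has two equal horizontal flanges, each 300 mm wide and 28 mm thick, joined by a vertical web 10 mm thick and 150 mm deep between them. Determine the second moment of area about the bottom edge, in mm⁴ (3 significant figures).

I_base ≈ 3.31 × 10⁸ mm⁴

Break the section into simple shapes (no overlaps), measuring from the bottom-left corner of the bounding box.
Bottom flange: 300 × 28, A = 8 400 mm², y = 14 mm, Ī = 548 800 mm⁴.
Web: 10 × 150, A = 1 500 mm², y = 103 mm, Ī = 2 812 500 mm⁴.
Top flange: 300 × 28, A = 8 400 mm², y = 192 mm, Ī = 548 800 mm⁴.
Transfer each piece to the bottom edge using Ī + A·d² with d = y − 0:
  bottom flange: d = 14 mm → contributes +2 195 200 mm⁴
  web: d = 103 mm → contributes +18 726 000 mm⁴
  top flange: d = 192 mm → contributes +310 206 400 mm⁴
Total I = 331 127 600 mm⁴.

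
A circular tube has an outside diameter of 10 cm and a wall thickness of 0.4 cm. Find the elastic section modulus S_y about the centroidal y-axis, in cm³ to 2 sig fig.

Split into non-overlapping primitives; take the origin at the lower-left of the bounding box.
Outer circle: ⌀10, A = 78.54 cm², x = 5 cm, Ī = 490.9 cm⁴.
Bore (subtracted): ⌀9.2, A = 66.48 cm², x = 5 cm, Ī = 351.7 cm⁴.
By symmetry the centroid is at mid-width, x̄ = 5 cm.
All pieces are centred on the centroidal y-axis, so I = ΣĪ (holes subtracted) = 139.2 cm⁴.
Extreme fibre distance c = 5 cm; S = I/c = 27.84 cm³.

S_y ≈ 28 cm³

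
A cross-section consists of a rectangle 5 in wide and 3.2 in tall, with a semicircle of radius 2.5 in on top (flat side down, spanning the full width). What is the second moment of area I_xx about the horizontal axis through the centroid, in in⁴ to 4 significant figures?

I_xx ≈ 61.02 in⁴

Treat the section as a set of non-overlapping primitives; coordinates are from the bounding-box lower-left.
Rectangular body: 5 × 3.2, A = 16 in², y = 1.6 in, Ī = 13.6533 in⁴.
Semicircular cap: semicircle r = 2.5, A = 9.81748 in², y = 4.26103 in, Ī = 4.28738 in⁴.
Centroid: ȳ = ΣA·y / ΣA = 2.6119 in.
Transfer each piece to the horizontal axis through the centroid using Ī + A·d² with d = y − 2.6119:
  rectangular body: d = -1.0119 in → contributes +30.0363 in⁴
  semicircular cap: d = 1.64914 in → contributes +30.9875 in⁴
Total I = 61.0238 in⁴.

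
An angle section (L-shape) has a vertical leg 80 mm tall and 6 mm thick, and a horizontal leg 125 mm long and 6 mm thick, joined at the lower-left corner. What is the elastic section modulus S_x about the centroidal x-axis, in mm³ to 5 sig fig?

S_x ≈ 1.0480 × 10⁴ mm³

Break the section into simple shapes (no overlaps), measuring from the bottom-left corner of the bounding box.
Vertical leg: 6 × 80, A = 480 mm², y = 40 mm, Ī = 256 000 mm⁴.
Horizontal leg (remainder): 119 × 6, A = 714 mm², y = 3 mm, Ī = 2 142 mm⁴.
Centroid: ȳ = ΣA·y / ΣA = 17.87437 mm.
Transfer each piece to the centroidal x-axis using Ī + A·d² with d = y − 17.87437:
  vertical leg: d = 22.12563 mm → contributes +490980.8 mm⁴
  horizontal leg (remainder): d = -14.87437 mm → contributes +160112.3 mm⁴
Total I = 651093.2 mm⁴.
Extreme fibre distance c = 62.12563 mm; S = I/c = 10480.27 mm³.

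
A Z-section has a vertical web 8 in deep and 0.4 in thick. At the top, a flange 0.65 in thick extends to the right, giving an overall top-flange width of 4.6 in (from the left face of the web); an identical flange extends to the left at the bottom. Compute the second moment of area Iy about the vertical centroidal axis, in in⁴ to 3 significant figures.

Treat the section as a set of non-overlapping primitives; coordinates are from the bounding-box lower-left.
Web: 0.4 × 8, A = 3.2 in², x = 4.4 in, Ī = 0.042667 in⁴.
Top flange (beyond web): 4.2 × 0.65, A = 2.73 in², x = 6.7 in, Ī = 4.0131 in⁴.
Bottom flange (beyond web): 4.2 × 0.65, A = 2.73 in², x = 2.1 in, Ī = 4.0131 in⁴.
Centroid: x̄ = ΣA·x / ΣA = 4.4 in.
Transfer each piece to the vertical centroidal axis using Ī + A·d² with d = x − 4.4:
  web: d = 0 in → contributes +0.042667 in⁴
  top flange (beyond web): d = 2.3 in → contributes +18.455 in⁴
  bottom flange (beyond web): d = -2.3 in → contributes +18.455 in⁴
Total I = 36.952 in⁴.

Iy ≈ 37.0 in⁴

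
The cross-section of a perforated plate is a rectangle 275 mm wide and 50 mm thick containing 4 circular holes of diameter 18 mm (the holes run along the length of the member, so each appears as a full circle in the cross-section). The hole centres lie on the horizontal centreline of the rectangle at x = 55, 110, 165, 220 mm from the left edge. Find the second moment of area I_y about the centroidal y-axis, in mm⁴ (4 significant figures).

Break the section into simple shapes (no overlaps), measuring from the bottom-left corner of the bounding box.
Plate: 275 × 50, A = 13 750 mm², x = 137.5 mm, Ī = 86 653 646 mm⁴.
Hole 1 (subtracted): ⌀18, A = 254.469 mm², x = 55 mm, Ī = 5 153 mm⁴.
Hole 2 (subtracted): ⌀18, A = 254.469 mm², x = 110 mm, Ī = 5 153 mm⁴.
Hole 3 (subtracted): ⌀18, A = 254.469 mm², x = 165 mm, Ī = 5 153 mm⁴.
Hole 4 (subtracted): ⌀18, A = 254.469 mm², x = 220 mm, Ī = 5 153 mm⁴.
By symmetry the centroid is at mid-width, x̄ = 137.5 mm.
Transfer each piece to the centroidal y-axis using Ī + A·d² with d = x − 137.5:
  plate: d = 0 mm → contributes +86 653 646 mm⁴
  hole 1: d = -82.5 mm → contributes −1 737 133 mm⁴
  hole 2: d = -27.5 mm → contributes −197 595 mm⁴
  hole 3: d = 27.5 mm → contributes −197 595 mm⁴
  hole 4: d = 82.5 mm → contributes −1 737 133 mm⁴
Total I = 82 784 190 mm⁴.

I_y ≈ 8.278 × 10⁷ mm⁴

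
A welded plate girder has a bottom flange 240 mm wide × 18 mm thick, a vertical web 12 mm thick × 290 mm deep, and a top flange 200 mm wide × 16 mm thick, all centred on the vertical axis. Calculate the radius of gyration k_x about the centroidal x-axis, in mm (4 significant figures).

Treat the section as a set of non-overlapping primitives; coordinates are from the bounding-box lower-left.
Bottom plate: 240 × 18, A = 4 320 mm², y = 9 mm, Ī = 116 640 mm⁴.
Web plate: 12 × 290, A = 3 480 mm², y = 163 mm, Ī = 24 389 000 mm⁴.
Top plate: 200 × 16, A = 3 200 mm², y = 316 mm, Ī = 68266.7 mm⁴.
Centroid: ȳ = ΣA·y / ΣA = 147.029 mm.
Transfer each piece to the centroidal x-axis using Ī + A·d² with d = y − 147.029:
  bottom plate: d = -138.029 mm → contributes +82 421 409 mm⁴
  web plate: d = 15.9709 mm → contributes +25 276 643 mm⁴
  top plate: d = 168.971 mm → contributes +91 432 005 mm⁴
Total I = 199 130 057 mm⁴.
Radius of gyration: k = √(I/A) = √(199 130 057 / 11 000) = 134.546 mm.

k_x ≈ 134.5 mm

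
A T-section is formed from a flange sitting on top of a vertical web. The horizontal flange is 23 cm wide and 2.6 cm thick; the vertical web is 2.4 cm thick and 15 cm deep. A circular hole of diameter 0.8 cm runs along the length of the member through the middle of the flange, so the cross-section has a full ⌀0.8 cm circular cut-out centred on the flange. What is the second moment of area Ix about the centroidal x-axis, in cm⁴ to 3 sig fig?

Ix ≈ 2440 cm⁴

Decompose the section into non-overlapping parts with the origin at the bottom-left of its bounding rectangle.
Flange: 23 × 2.6, A = 59.8 cm², y = 16.3 cm, Ī = 33.687 cm⁴.
Web: 2.4 × 15, A = 36 cm², y = 7.5 cm, Ī = 675 cm⁴.
Hole (subtracted): ⌀0.8, A = 0.50265 cm², y = 16.3 cm, Ī = 0.020106 cm⁴.
Centroid: ȳ = ΣA·y / ΣA = 12.976 cm.
Transfer each piece to the centroidal x-axis using Ī + A·d² with d = y − 12.976:
  flange: d = 3.3243 cm → contributes +694.55 cm⁴
  web: d = -5.4757 cm → contributes +1754.4 cm⁴
  hole: d = 3.3243 cm → contributes −5.575 cm⁴
Total I = 2443.4 cm⁴.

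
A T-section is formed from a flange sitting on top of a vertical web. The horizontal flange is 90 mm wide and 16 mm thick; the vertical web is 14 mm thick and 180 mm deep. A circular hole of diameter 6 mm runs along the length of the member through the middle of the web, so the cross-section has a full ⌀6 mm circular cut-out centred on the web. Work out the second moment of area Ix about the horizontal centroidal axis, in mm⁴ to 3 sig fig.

Split into non-overlapping primitives; take the origin at the lower-left of the bounding box.
Flange: 90 × 16, A = 1 440 mm², y = 188 mm, Ī = 30 720 mm⁴.
Web: 14 × 180, A = 2 520 mm², y = 90 mm, Ī = 6 804 000 mm⁴.
Hole (subtracted): ⌀6, A = 28.274 mm², y = 90 mm, Ī = 63.617 mm⁴.
Centroid: ȳ = ΣA·y / ΣA = 125.89 mm.
Transfer each piece to the horizontal centroidal axis using Ī + A·d² with d = y − 125.89:
  flange: d = 62.107 mm → contributes +5 585 267 mm⁴
  web: d = -35.893 mm → contributes +10 050 469 mm⁴
  hole: d = -35.893 mm → contributes −36 489 mm⁴
Total I = 15 599 248 mm⁴.

Ix ≈ 1.56 × 10⁷ mm⁴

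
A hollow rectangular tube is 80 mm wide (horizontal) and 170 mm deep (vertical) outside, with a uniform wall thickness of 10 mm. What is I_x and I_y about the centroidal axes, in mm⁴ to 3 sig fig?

Split into non-overlapping primitives; take the origin at the lower-left of the bounding box.
Outer rectangle: 80 × 170, A = 13 600 mm², y = 85 mm, Ī = 32 753 333 mm⁴.
Inner void (subtracted): 60 × 150, A = 9 000 mm², y = 85 mm, Ī = 16 875 000 mm⁴.
By symmetry the centroid is at mid-height, ȳ = 85 mm.
All pieces are centred on the centroidal x-axis, so I = ΣĪ (holes subtracted) = 15 878 333 mm⁴.
Repeating about the centroidal y-axis gives I_y = 4 553 333 mm⁴.

I_x ≈ 1.59 × 10⁷ mm⁴, I_y ≈ 4.55 × 10⁶ mm⁴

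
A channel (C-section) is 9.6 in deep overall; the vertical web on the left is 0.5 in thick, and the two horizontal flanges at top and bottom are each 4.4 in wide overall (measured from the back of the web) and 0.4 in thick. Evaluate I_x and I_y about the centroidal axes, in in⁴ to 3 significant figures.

Split into non-overlapping primitives; take the origin at the lower-left of the bounding box.
Web: 0.5 × 9.6, A = 4.8 in², y = 4.8 in, Ī = 36.864 in⁴.
Top flange (beyond web): 3.9 × 0.4, A = 1.56 in², y = 9.4 in, Ī = 0.0208 in⁴.
Bottom flange (beyond web): 3.9 × 0.4, A = 1.56 in², y = 0.2 in, Ī = 0.0208 in⁴.
By symmetry the centroid is at mid-height, ȳ = 4.8 in.
Transfer each piece to the centroidal x-axis using Ī + A·d² with d = y − 4.8:
  web: d = 0 in → contributes +36.864 in⁴
  top flange (beyond web): d = 4.6 in → contributes +33.03 in⁴
  bottom flange (beyond web): d = -4.6 in → contributes +33.03 in⁴
Total I = 102.92 in⁴.
For the y-axis: x̄ = 1.1167 in.
Repeating about the centroidal y-axis gives I_y = 13.207 in⁴.

I_x ≈ 103 in⁴, I_y ≈ 13.2 in⁴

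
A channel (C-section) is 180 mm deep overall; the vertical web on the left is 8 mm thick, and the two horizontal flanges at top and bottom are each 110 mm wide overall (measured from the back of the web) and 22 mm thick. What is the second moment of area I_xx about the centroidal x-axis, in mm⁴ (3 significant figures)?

I_xx ≈ 3.21 × 10⁷ mm⁴

Treat the section as a set of non-overlapping primitives; coordinates are from the bounding-box lower-left.
Web: 8 × 180, A = 1 440 mm², y = 90 mm, Ī = 3 888 000 mm⁴.
Top flange (beyond web): 102 × 22, A = 2 244 mm², y = 169 mm, Ī = 90 508 mm⁴.
Bottom flange (beyond web): 102 × 22, A = 2 244 mm², y = 11 mm, Ī = 90 508 mm⁴.
By symmetry the centroid is at mid-height, ȳ = 90 mm.
Transfer each piece to the centroidal x-axis using Ī + A·d² with d = y − 90:
  web: d = 0 mm → contributes +3 888 000 mm⁴
  top flange (beyond web): d = 79 mm → contributes +14 095 312 mm⁴
  bottom flange (beyond web): d = -79 mm → contributes +14 095 312 mm⁴
Total I = 32 078 624 mm⁴.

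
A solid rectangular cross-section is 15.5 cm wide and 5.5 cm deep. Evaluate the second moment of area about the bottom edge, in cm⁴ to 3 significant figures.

The section: 15.5 × 5.5, A = 85.25 cm², y = 2.75 cm, Ī = 214.9 cm⁴.
Transfer it to a horizontal axis along the bottom face using Ī + A·d² with d = y − 0:
  the section: d = 2.75 cm → contributes +859.6 cm⁴
Total I = 859.6 cm⁴.

I_base ≈ 860 cm⁴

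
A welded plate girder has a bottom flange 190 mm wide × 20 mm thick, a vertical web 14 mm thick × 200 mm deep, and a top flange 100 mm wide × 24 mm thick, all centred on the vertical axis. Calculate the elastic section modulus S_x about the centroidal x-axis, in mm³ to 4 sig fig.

S_x ≈ 5.918 × 10⁵ mm³

Split into non-overlapping primitives; take the origin at the lower-left of the bounding box.
Bottom plate: 190 × 20, A = 3 800 mm², y = 10 mm, Ī = 126 667 mm⁴.
Web plate: 14 × 200, A = 2 800 mm², y = 120 mm, Ī = 9 333 333 mm⁴.
Top plate: 100 × 24, A = 2 400 mm², y = 232 mm, Ī = 115 200 mm⁴.
Centroid: ȳ = ΣA·y / ΣA = 103.422 mm.
Transfer each piece to the centroidal x-axis using Ī + A·d² with d = y − 103.422:
  bottom plate: d = -93.4222 mm → contributes +33 291 971 mm⁴
  web plate: d = 16.5778 mm → contributes +10 102 837 mm⁴
  top plate: d = 128.578 mm → contributes +39 792 588 mm⁴
Total I = 83 187 396 mm⁴.
Extreme fibre distance c = 140.578 mm; S = I/c = 591 754 mm³.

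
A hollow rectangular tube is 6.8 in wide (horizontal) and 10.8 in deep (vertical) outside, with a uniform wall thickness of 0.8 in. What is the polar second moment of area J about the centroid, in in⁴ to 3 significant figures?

J ≈ 552 in⁴

Treat the section as a set of non-overlapping primitives; coordinates are from the bounding-box lower-left.
Outer rectangle: 6.8 × 10.8, A = 73.44 in², y = 5.4 in, Ī = 713.84 in⁴.
Inner void (subtracted): 5.2 × 9.2, A = 47.84 in², y = 5.4 in, Ī = 337.43 in⁴.
By symmetry the centroid is at mid-height, ȳ = 5.4 in.
All pieces are centred on the centroidal x-axis, so I = ΣĪ (holes subtracted) = 376.41 in⁴.
Repeating about the centroidal y-axis gives I_y = 175.19 in⁴.
Polar second moment: J = I_x + I_y = 551.59 in⁴.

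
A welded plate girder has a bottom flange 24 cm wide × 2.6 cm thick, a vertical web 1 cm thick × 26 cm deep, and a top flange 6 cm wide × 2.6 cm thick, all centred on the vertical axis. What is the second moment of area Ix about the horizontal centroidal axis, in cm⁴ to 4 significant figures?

Decompose the section into non-overlapping parts with the origin at the bottom-left of its bounding rectangle.
Bottom plate: 24 × 2.6, A = 62.4 cm², y = 1.3 cm, Ī = 35.152 cm⁴.
Web plate: 1 × 26, A = 26 cm², y = 15.6 cm, Ī = 1464.67 cm⁴.
Top plate: 6 × 2.6, A = 15.6 cm², y = 29.9 cm, Ī = 8.788 cm⁴.
Centroid: ȳ = ΣA·y / ΣA = 9.165 cm.
Transfer each piece to the horizontal centroidal axis using Ī + A·d² with d = y − 9.165:
  bottom plate: d = -7.865 cm → contributes +3895.11 cm⁴
  web plate: d = 6.435 cm → contributes +2541.31 cm⁴
  top plate: d = 20.735 cm → contributes +6715.86 cm⁴
Total I = 13152.3 cm⁴.

Ix ≈ 1.315 × 10⁴ cm⁴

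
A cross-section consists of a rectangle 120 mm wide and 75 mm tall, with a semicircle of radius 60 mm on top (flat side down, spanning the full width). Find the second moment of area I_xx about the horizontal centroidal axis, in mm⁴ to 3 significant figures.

I_xx ≈ 1.94 × 10⁷ mm⁴

Treat the section as a set of non-overlapping primitives; coordinates are from the bounding-box lower-left.
Rectangular body: 120 × 75, A = 9 000 mm², y = 37.5 mm, Ī = 4 218 750 mm⁴.
Semicircular cap: semicircle r = 60, A = 5654.9 mm², y = 100.46 mm, Ī = 1 422 450 mm⁴.
Centroid: ȳ = ΣA·y / ΣA = 61.796 mm.
Transfer each piece to the horizontal centroidal axis using Ī + A·d² with d = y − 61.796:
  rectangular body: d = -24.296 mm → contributes +9 531 496 mm⁴
  semicircular cap: d = 38.669 mm → contributes +9 877 948 mm⁴
Total I = 19 409 444 mm⁴.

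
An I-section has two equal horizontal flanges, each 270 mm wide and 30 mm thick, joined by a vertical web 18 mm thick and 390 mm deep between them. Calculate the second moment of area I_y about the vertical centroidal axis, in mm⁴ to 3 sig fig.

I_y ≈ 9.86 × 10⁷ mm⁴

Treat the section as a set of non-overlapping primitives; coordinates are from the bounding-box lower-left.
Bottom flange: 270 × 30, A = 8 100 mm², x = 135 mm, Ī = 49 207 500 mm⁴.
Web: 18 × 390, A = 7 020 mm², x = 135 mm, Ī = 189 540 mm⁴.
Top flange: 270 × 30, A = 8 100 mm², x = 135 mm, Ī = 49 207 500 mm⁴.
By symmetry the centroid is at mid-width, x̄ = 135 mm.
All pieces are centred on the vertical centroidal axis, so I = ΣĪ = 98 604 540 mm⁴.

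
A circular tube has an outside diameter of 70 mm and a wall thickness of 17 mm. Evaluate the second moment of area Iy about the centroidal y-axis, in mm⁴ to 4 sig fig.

Iy ≈ 1.096 × 10⁶ mm⁴

Treat the section as a set of non-overlapping primitives; coordinates are from the bounding-box lower-left.
Outer circle: ⌀70, A = 3848.45 mm², x = 35 mm, Ī = 1 178 588 mm⁴.
Bore (subtracted): ⌀36, A = 1017.88 mm², x = 35 mm, Ī = 82 448 mm⁴.
By symmetry the centroid is at mid-width, x̄ = 35 mm.
All pieces are centred on the centroidal y-axis, so I = ΣĪ (holes subtracted) = 1 096 140 mm⁴.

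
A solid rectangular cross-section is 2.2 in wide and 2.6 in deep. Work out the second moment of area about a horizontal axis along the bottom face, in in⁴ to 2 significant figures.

I_base ≈ 13 in⁴

The section: 2.2 × 2.6, A = 5.72 in², y = 1.3 in, Ī = 3.222 in⁴.
Transfer it to a horizontal axis along the bottom face using Ī + A·d² with d = y − 0:
  the section: d = 1.3 in → contributes +12.89 in⁴
Total I = 12.89 in⁴.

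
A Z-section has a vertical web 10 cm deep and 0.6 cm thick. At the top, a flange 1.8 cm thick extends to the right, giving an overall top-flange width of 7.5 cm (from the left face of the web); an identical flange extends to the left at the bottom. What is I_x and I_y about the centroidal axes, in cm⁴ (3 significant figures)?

Decompose the section into non-overlapping parts with the origin at the bottom-left of its bounding rectangle.
Web: 0.6 × 10, A = 6 cm², y = 5 cm, Ī = 50 cm⁴.
Top flange (beyond web): 6.9 × 1.8, A = 12.42 cm², y = 9.1 cm, Ī = 3.3534 cm⁴.
Bottom flange (beyond web): 6.9 × 1.8, A = 12.42 cm², y = 0.9 cm, Ī = 3.3534 cm⁴.
Centroid: ȳ = ΣA·y / ΣA = 5 cm.
Transfer each piece to the centroidal x-axis using Ī + A·d² with d = y − 5:
  web: d = 0 cm → contributes +50 cm⁴
  top flange (beyond web): d = 4.1 cm → contributes +212.13 cm⁴
  bottom flange (beyond web): d = -4.1 cm → contributes +212.13 cm⁴
Total I = 474.27 cm⁴.
For the y-axis: x̄ = 7.2 cm.
Repeating about the centroidal y-axis gives I_y = 448.05 cm⁴.

I_x ≈ 474 cm⁴, I_y ≈ 448 cm⁴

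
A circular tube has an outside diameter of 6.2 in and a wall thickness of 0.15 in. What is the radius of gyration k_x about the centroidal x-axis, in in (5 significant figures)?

k_x ≈ 2.1397 in

Split into non-overlapping primitives; take the origin at the lower-left of the bounding box.
Outer circle: ⌀6.2, A = 30.19071 in², y = 3.1 in, Ī = 72.53317 in⁴.
Bore (subtracted): ⌀5.9, A = 27.33971 in², y = 3.1 in, Ī = 59.48096 in⁴.
By symmetry the centroid is at mid-height, ȳ = 3.1 in.
All pieces are centred on the centroidal x-axis, so I = ΣĪ (holes subtracted) = 13.05221 in⁴.
Radius of gyration: k = √(I/A) = √(13.05221 / 2.850995) = 2.139655 in.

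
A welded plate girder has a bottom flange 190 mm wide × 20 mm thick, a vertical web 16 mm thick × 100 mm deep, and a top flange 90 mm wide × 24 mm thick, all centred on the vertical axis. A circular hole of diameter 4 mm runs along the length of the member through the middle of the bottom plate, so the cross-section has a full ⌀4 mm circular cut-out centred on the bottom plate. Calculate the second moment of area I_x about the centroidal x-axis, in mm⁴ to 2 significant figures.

Split into non-overlapping primitives; take the origin at the lower-left of the bounding box.
Bottom plate: 190 × 20, A = 3 800 mm², y = 10 mm, Ī = 126 667 mm⁴.
Web plate: 16 × 100, A = 1 600 mm², y = 70 mm, Ī = 1 333 333 mm⁴.
Top plate: 90 × 24, A = 2 160 mm², y = 132 mm, Ī = 103 680 mm⁴.
Hole (subtracted): ⌀4, A = 12.57 mm², y = 10 mm, Ī = 12.57 mm⁴.
Centroid: ȳ = ΣA·y / ΣA = 57.63 mm.
Transfer each piece to the centroidal x-axis using Ī + A·d² with d = y − 57.63:
  bottom plate: d = -47.63 mm → contributes +8 749 125 mm⁴
  web plate: d = 12.37 mm → contributes +1 577 973 mm⁴
  top plate: d = 74.37 mm → contributes +12 048 896 mm⁴
  hole: d = -47.63 mm → contributes −28 527 mm⁴
Total I = 22 347 468 mm⁴.

I_x ≈ 2.2 × 10⁷ mm⁴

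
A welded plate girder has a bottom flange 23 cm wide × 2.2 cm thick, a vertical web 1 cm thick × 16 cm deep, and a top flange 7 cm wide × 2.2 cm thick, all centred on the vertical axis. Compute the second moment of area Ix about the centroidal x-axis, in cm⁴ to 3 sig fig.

Ix ≈ 4580 cm⁴

Treat the section as a set of non-overlapping primitives; coordinates are from the bounding-box lower-left.
Bottom plate: 23 × 2.2, A = 50.6 cm², y = 1.1 cm, Ī = 20.409 cm⁴.
Web plate: 1 × 16, A = 16 cm², y = 10.2 cm, Ī = 341.33 cm⁴.
Top plate: 7 × 2.2, A = 15.4 cm², y = 19.3 cm, Ī = 6.2113 cm⁴.
Centroid: ȳ = ΣA·y / ΣA = 6.2937 cm.
Transfer each piece to the centroidal x-axis using Ī + A·d² with d = y − 6.2937:
  bottom plate: d = -5.1937 cm → contributes +1385.3 cm⁴
  web plate: d = 3.9063 cm → contributes +585.49 cm⁴
  top plate: d = 13.006 cm → contributes +2611.4 cm⁴
Total I = 4582.1 cm⁴.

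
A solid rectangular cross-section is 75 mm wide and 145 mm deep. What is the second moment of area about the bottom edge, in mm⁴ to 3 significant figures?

I_base ≈ 7.62 × 10⁷ mm⁴

The section: 75 × 145, A = 10 875 mm², y = 72.5 mm, Ī = 19 053 906 mm⁴.
Transfer it to a horizontal axis along the bottom face using Ī + A·d² with d = y − 0:
  the section: d = 72.5 mm → contributes +76 215 625 mm⁴
Total I = 76 215 625 mm⁴.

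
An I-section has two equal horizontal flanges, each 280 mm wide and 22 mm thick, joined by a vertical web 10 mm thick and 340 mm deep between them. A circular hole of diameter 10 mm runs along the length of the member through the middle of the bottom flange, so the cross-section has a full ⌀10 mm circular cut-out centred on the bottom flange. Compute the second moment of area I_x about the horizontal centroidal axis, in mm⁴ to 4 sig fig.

I_x ≈ 4.343 × 10⁸ mm⁴

Treat the section as a set of non-overlapping primitives; coordinates are from the bounding-box lower-left.
Bottom flange: 280 × 22, A = 6 160 mm², y = 11 mm, Ī = 248 453 mm⁴.
Web: 10 × 340, A = 3 400 mm², y = 192 mm, Ī = 32 753 333 mm⁴.
Top flange: 280 × 22, A = 6 160 mm², y = 373 mm, Ī = 248 453 mm⁴.
Hole (subtracted): ⌀10, A = 78.5398 mm², y = 11 mm, Ī = 490.874 mm⁴.
Centroid: ȳ = ΣA·y / ΣA = 192.909 mm.
Transfer each piece to the horizontal centroidal axis using Ī + A·d² with d = y − 192.909:
  bottom flange: d = -181.909 mm → contributes +204 087 959 mm⁴
  web: d = -0.908848 mm → contributes +32 756 142 mm⁴
  top flange: d = 180.091 mm → contributes +200 034 644 mm⁴
  hole: d = -181.909 mm → contributes −2 599 438 mm⁴
Total I = 434 279 306 mm⁴.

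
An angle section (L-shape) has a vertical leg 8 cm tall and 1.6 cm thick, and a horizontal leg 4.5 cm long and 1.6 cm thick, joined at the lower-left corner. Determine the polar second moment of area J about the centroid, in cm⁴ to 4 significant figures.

J ≈ 127.4 cm⁴

Split into non-overlapping primitives; take the origin at the lower-left of the bounding box.
Vertical leg: 1.6 × 8, A = 12.8 cm², y = 4 cm, Ī = 68.2667 cm⁴.
Horizontal leg (remainder): 2.9 × 1.6, A = 4.64 cm², y = 0.8 cm, Ī = 0.989867 cm⁴.
Centroid: ȳ = ΣA·y / ΣA = 3.14862 cm.
Transfer each piece to the centroidal x-axis using Ī + A·d² with d = y − 3.14862:
  vertical leg: d = 0.851376 cm → contributes +77.5446 cm⁴
  horizontal leg (remainder): d = -2.34862 cm → contributes +26.5843 cm⁴
Total I = 104.129 cm⁴.
For the y-axis: x̄ = 1.39862 cm.
Repeating about the centroidal y-axis gives I_y = 23.2229 cm⁴.
Polar second moment: J = I_x + I_y = 127.352 cm⁴.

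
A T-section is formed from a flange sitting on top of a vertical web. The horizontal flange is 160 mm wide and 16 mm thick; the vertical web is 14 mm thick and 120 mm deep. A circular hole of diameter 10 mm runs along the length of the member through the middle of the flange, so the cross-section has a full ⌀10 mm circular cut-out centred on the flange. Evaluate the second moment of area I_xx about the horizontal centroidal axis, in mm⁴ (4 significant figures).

Decompose the section into non-overlapping parts with the origin at the bottom-left of its bounding rectangle.
Flange: 160 × 16, A = 2 560 mm², y = 128 mm, Ī = 54613.3 mm⁴.
Web: 14 × 120, A = 1 680 mm², y = 60 mm, Ī = 2 016 000 mm⁴.
Hole (subtracted): ⌀10, A = 78.5398 mm², y = 128 mm, Ī = 490.874 mm⁴.
Centroid: ȳ = ΣA·y / ΣA = 100.548 mm.
Transfer each piece to the horizontal centroidal axis using Ī + A·d² with d = y − 100.548:
  flange: d = 27.4519 mm → contributes +1 983 847 mm⁴
  web: d = -40.5481 mm → contributes +4 778 169 mm⁴
  hole: d = 27.4519 mm → contributes −59 679 mm⁴
Total I = 6 702 337 mm⁴.

I_xx ≈ 6.702 × 10⁶ mm⁴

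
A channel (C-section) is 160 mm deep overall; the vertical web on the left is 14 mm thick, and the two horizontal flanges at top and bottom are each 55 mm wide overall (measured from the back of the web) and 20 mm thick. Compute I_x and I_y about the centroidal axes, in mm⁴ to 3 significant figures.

I_x ≈ 1.29 × 10⁷ mm⁴, I_y ≈ 9.82 × 10⁵ mm⁴

Treat the section as a set of non-overlapping primitives; coordinates are from the bounding-box lower-left.
Web: 14 × 160, A = 2 240 mm², y = 80 mm, Ī = 4 778 667 mm⁴.
Top flange (beyond web): 41 × 20, A = 820 mm², y = 150 mm, Ī = 27 333 mm⁴.
Bottom flange (beyond web): 41 × 20, A = 820 mm², y = 10 mm, Ī = 27 333 mm⁴.
By symmetry the centroid is at mid-height, ȳ = 80 mm.
Transfer each piece to the centroidal x-axis using Ī + A·d² with d = y − 80:
  web: d = 0 mm → contributes +4 778 667 mm⁴
  top flange (beyond web): d = 70 mm → contributes +4 045 333 mm⁴
  bottom flange (beyond web): d = -70 mm → contributes +4 045 333 mm⁴
Total I = 12 869 333 mm⁴.
For the y-axis: x̄ = 18.624 mm.
Repeating about the centroidal y-axis gives I_y = 982 344 mm⁴.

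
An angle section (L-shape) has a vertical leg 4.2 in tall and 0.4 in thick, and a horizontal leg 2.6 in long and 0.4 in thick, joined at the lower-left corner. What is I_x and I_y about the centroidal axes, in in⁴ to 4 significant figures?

Treat the section as a set of non-overlapping primitives; coordinates are from the bounding-box lower-left.
Vertical leg: 0.4 × 4.2, A = 1.68 in², y = 2.1 in, Ī = 2.4696 in⁴.
Horizontal leg (remainder): 2.2 × 0.4, A = 0.88 in², y = 0.2 in, Ī = 0.0117333 in⁴.
Centroid: ȳ = ΣA·y / ΣA = 1.44688 in.
Transfer each piece to the centroidal x-axis using Ī + A·d² with d = y − 1.44688:
  vertical leg: d = 0.653125 in → contributes +3.18624 in⁴
  horizontal leg (remainder): d = -1.24688 in → contributes +1.37987 in⁴
Total I = 4.56611 in⁴.
For the y-axis: x̄ = 0.646875 in.
Repeating about the centroidal y-axis gives I_y = 1.35331 in⁴.

I_x ≈ 4.566 in⁴, I_y ≈ 1.353 in⁴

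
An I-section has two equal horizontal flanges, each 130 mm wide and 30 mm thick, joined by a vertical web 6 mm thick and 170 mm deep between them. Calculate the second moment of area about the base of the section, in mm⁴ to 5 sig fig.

I_base ≈ 1.9769 × 10⁸ mm⁴

Decompose the section into non-overlapping parts with the origin at the bottom-left of its bounding rectangle.
Bottom flange: 130 × 30, A = 3 900 mm², y = 15 mm, Ī = 292 500 mm⁴.
Web: 6 × 170, A = 1 020 mm², y = 115 mm, Ī = 2 456 500 mm⁴.
Top flange: 130 × 30, A = 3 900 mm², y = 215 mm, Ī = 292 500 mm⁴.
Transfer each piece to the base of the section using Ī + A·d² with d = y − 0:
  bottom flange: d = 15 mm → contributes +1 170 000 mm⁴
  web: d = 115 mm → contributes +15 946 000 mm⁴
  top flange: d = 215 mm → contributes +180 570 000 mm⁴
Total I = 197 686 000 mm⁴.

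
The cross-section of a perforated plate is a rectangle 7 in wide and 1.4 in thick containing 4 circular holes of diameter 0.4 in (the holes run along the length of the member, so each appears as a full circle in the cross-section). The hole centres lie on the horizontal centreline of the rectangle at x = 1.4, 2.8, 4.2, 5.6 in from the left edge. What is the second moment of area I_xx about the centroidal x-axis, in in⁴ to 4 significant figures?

Treat the section as a set of non-overlapping primitives; coordinates are from the bounding-box lower-left.
Plate: 7 × 1.4, A = 9.8 in², y = 0.7 in, Ī = 1.60067 in⁴.
Hole 1 (subtracted): ⌀0.4, A = 0.125664 in², y = 0.7 in, Ī = 0.00125664 in⁴.
Hole 2 (subtracted): ⌀0.4, A = 0.125664 in², y = 0.7 in, Ī = 0.00125664 in⁴.
Hole 3 (subtracted): ⌀0.4, A = 0.125664 in², y = 0.7 in, Ī = 0.00125664 in⁴.
Hole 4 (subtracted): ⌀0.4, A = 0.125664 in², y = 0.7 in, Ī = 0.00125664 in⁴.
By symmetry the centroid is at mid-height, ȳ = 0.7 in.
All pieces are centred on the centroidal x-axis, so I = ΣĪ (holes subtracted) = 1.59564 in⁴.

I_xx ≈ 1.596 in⁴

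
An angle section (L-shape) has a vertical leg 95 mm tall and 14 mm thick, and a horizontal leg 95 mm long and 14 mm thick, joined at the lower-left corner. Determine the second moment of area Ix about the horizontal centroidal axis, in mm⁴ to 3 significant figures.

Break the section into simple shapes (no overlaps), measuring from the bottom-left corner of the bounding box.
Vertical leg: 14 × 95, A = 1 330 mm², y = 47.5 mm, Ī = 1 000 271 mm⁴.
Horizontal leg (remainder): 81 × 14, A = 1 134 mm², y = 7 mm, Ī = 18 522 mm⁴.
Centroid: ȳ = ΣA·y / ΣA = 28.861 mm.
Transfer each piece to the horizontal centroidal axis using Ī + A·d² with d = y − 28.861:
  vertical leg: d = 18.639 mm → contributes +1 462 339 mm⁴
  horizontal leg (remainder): d = -21.861 mm → contributes +560 454 mm⁴
Total I = 2 022 794 mm⁴.

Ix ≈ 2.02 × 10⁶ mm⁴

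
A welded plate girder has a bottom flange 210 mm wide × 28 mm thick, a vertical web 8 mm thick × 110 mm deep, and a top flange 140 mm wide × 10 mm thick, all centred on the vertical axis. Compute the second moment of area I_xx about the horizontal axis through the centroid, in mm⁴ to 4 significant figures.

Decompose the section into non-overlapping parts with the origin at the bottom-left of its bounding rectangle.
Bottom plate: 210 × 28, A = 5 880 mm², y = 14 mm, Ī = 384 160 mm⁴.
Web plate: 8 × 110, A = 880 mm², y = 83 mm, Ī = 887 333 mm⁴.
Top plate: 140 × 10, A = 1 400 mm², y = 143 mm, Ī = 11666.7 mm⁴.
Centroid: ȳ = ΣA·y / ΣA = 43.5735 mm.
Transfer each piece to the horizontal axis through the centroid using Ī + A·d² with d = y − 43.5735:
  bottom plate: d = -29.5735 mm → contributes +5 526 771 mm⁴
  web plate: d = 39.4265 mm → contributes +2 255 246 mm⁴
  top plate: d = 99.4265 mm → contributes +13 851 539 mm⁴
Total I = 21 633 556 mm⁴.

I_xx ≈ 2.163 × 10⁷ mm⁴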